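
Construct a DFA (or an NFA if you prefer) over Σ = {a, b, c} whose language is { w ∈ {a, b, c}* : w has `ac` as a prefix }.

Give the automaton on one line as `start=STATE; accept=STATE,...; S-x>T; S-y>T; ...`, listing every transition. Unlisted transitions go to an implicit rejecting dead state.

start=s0; accept=s2; s0-a>s1; s0-b>s3; s0-c>s3; s1-a>s3; s1-b>s3; s1-c>s2; s2-a>s2; s2-b>s2; s2-c>s2; s3-a>s3; s3-b>s3; s3-c>s3

Check the first 2 symbols one by one: s0 through s1 record how many have matched `ac` so far; any wrong symbol goes to the dead state s3. After all 2 match we enter the accepting sink s2.
4 states suffice.
        a   b   c  
>  s0   s1  s3  s3 
   s1   s3  s3  s2 
 * s2   s2  s2  s2 
   s3   s3  s3  s3 
(> = start, * = accepting)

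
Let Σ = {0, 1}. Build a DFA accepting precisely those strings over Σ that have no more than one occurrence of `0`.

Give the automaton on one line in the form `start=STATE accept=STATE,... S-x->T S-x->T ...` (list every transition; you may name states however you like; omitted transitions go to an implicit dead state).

Count `0`s, saturating at 2: state A means no `0` yet, B means one `0` seen, C means more than one. Each `0` increments (capped at C); other symbols loop. Accept from {A, B}.
3 states suffice.
       0  1 
>* A   B  A 
 * B   C  B 
   C   C  C 
(> = start, * = accepting)

start=A accept=A,B A-0->B A-1->A B-0->C B-1->B C-0->C C-1->C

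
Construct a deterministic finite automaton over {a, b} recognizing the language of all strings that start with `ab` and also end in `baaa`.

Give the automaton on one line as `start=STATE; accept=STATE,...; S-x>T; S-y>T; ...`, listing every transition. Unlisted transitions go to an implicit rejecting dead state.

start=s0; accept=s6; s0-a>s1; s0-b>s2; s1-a>s2; s1-b>s3; s2-a>s2; s2-b>s2; s3-a>s4; s3-b>s3; s4-a>s5; s4-b>s3; s5-a>s6; s5-b>s3; s6-a>s7; s6-b>s3; s7-a>s7; s7-b>s3

Run two small machines in parallel and take their product. One (4 states) tracks whether the input so far still matches the prefix `ab`; the other (5 states) tracks how much of the suffix `baaa` has currently been matched. Each combined state is a pair, one component from each; accept when both components accept. After merging equivalent states the machine shrinks.
An 8-state machine:
        a   b  
>  s0   s1  s2 
   s1   s2  s3 
   s2   s2  s2 
   s3   s4  s3 
   s4   s5  s3 
   s5   s6  s3 
 * s6   s7  s3 
   s7   s7  s3 
(> = start, * = accepting)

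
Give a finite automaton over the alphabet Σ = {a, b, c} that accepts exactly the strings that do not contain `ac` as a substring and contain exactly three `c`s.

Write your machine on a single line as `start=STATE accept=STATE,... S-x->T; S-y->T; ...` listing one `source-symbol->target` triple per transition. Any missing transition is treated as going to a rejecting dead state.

start=q0; accept=q7; q0-a->q1; q0-b->q0; q0-c->q2; q1-a->q1; q1-b->q0; q1-c->q3; q2-a->q4; q2-b->q2; q2-c->q5; q3-a->q3; q3-b->q3; q3-c->q3; q4-a->q4; q4-b->q2; q4-c->q3; q5-a->q6; q5-b->q5; q5-c->q7; q6-a->q6; q6-b->q5; q6-c->q3; q7-a->q7; q7-b->q7; q7-c->q3

Run two small machines in parallel and take their product. One (3 states) tracks partial matches of the forbidden pattern `ac`; the other (5 states) tracks the count of `c`s, saturating at 4. Each combined state is a pair, one component from each; accept when both components accept. Equivalent product states are then merged.
An 8-state machine:
        a   b   c  
>  q0   q1  q0  q2 
   q1   q1  q0  q3 
   q2   q4  q2  q5 
   q3   q3  q3  q3 
   q4   q4  q2  q3 
   q5   q6  q5  q7 
   q6   q6  q5  q3 
 * q7   q7  q7  q3 
(> = start, * = accepting)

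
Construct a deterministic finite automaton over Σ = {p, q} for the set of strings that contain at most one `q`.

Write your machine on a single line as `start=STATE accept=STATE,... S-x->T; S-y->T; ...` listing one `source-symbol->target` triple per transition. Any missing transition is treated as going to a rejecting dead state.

Only the number of `q`s matters, and only up to 2. Make a chain S0 → S1 → S2 advanced by each `q` (with S2 absorbing); every other symbol self-loops. The accepting set is {S0, S1}.
        p   q  
>* S0   S0  S1 
 * S1   S1  S2 
   S2   S2  S2 
(> = start, * = accepting)

start=S0; accept=S0,S1; S0-p->S0; S0-q->S1; S1-p->S1; S1-q->S2; S2-p->S2; S2-q->S2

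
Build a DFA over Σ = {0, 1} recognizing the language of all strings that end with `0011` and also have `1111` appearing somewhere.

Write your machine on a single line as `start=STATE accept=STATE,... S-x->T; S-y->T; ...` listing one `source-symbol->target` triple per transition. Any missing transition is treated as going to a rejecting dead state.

start=A; accept=M; A-0->B; A-1->C; B-0->D; B-1->C; C-0->B; C-1->E; D-0->D; D-1->F; E-0->B; E-1->G; F-0->B; F-1->H; G-0->B; G-1->I; H-0->B; H-1->G; I-0->J; I-1->I; J-0->K; J-1->I; K-0->K; K-1->L; L-0->J; L-1->M; M-0->J; M-1->I

Build one automaton per condition and run them in lockstep. The first has 5 states tracking how much of the suffix `0011` has currently been matched; the second has 5 states tracking whether and how much of `1111` has been seen. A product state is a pair (one from each), accepting exactly when both do.
13 states suffice.
       0  1 
>  A   B  C 
   B   D  C 
   C   B  E 
   D   D  F 
   E   B  G 
   F   B  H 
   G   B  I 
   H   B  G 
   I   J  I 
   J   K  I 
   K   K  L 
   L   J  M 
 * M   J  I 
(> = start, * = accepting)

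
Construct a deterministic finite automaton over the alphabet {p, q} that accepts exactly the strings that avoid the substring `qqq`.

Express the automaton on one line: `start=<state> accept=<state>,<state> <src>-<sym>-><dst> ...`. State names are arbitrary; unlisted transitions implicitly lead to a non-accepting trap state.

start=s0 accept=s0,s1,s2 s0-p->s0 s0-q->s1 s1-p->s0 s1-q->s2 s2-p->s0 s2-q->s3 s3-p->s3 s3-q->s3

This is the complement of 'contains `qqq`'. Use the same substring-matching states — s0 through s3 holding how much of `qqq` has just been matched — but flip the accepting set: everything except the trap s3 accepts.
4 states suffice.
        p   q  
>* s0   s0  s1 
 * s1   s0  s2 
 * s2   s0  s3 
   s3   s3  s3 
(> = start, * = accepting)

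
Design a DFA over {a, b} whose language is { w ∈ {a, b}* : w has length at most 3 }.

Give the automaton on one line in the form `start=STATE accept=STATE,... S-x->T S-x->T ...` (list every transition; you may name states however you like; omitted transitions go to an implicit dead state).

Count input length up to 4: every symbol moves from S0 toward S4, which means 'more than 3' and absorbs. Accept from {S0, S1, S2, S3}.
5 states suffice.
        a   b  
>* S0   S1  S1 
 * S1   S2  S2 
 * S2   S3  S3 
 * S3   S4  S4 
   S4   S4  S4 
(> = start, * = accepting)

start=S0 accept=S0,S1,S2,S3 S0-a->S1 S0-b->S1 S1-a->S2 S1-b->S2 S2-a->S3 S2-b->S3 S3-a->S4 S3-b->S4 S4-a->S4 S4-b->S4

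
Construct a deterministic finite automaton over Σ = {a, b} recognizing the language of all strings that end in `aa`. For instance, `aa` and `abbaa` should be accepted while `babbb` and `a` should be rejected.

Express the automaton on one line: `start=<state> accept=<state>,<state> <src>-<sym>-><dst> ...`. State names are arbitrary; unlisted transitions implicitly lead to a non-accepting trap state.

start=s0 accept=s2 s0-a->s1 s0-b->s0 s1-a->s2 s1-b->s0 s2-a->s2 s2-b->s0

Let each state record the length of the longest suffix of the input read so far that is also a prefix of `aa`. s1 means the last symbol is `a`; s2 means the last 2 symbols are `aa`. Accept only at s2, where the string currently ends in `aa`.
With 3 states:
        a   b  
>  s0   s1  s0 
   s1   s2  s0 
 * s2   s2  s0 
(> = start, * = accepting)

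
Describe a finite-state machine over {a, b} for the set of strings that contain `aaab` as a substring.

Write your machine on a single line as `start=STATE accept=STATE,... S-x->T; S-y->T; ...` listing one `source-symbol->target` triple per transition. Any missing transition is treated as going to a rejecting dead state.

start=s0; accept=s4; s0-a->s1; s0-b->s0; s1-a->s2; s1-b->s0; s2-a->s3; s2-b->s0; s3-a->s3; s3-b->s4; s4-a->s4; s4-b->s4

Track how much of `aaab` has been matched so far: state s0 is no progress, s4 is the absorbing accept state reached once `aaab` has occurred. Intermediate states record partial matches; on a mismatch, fall back to the longest reusable overlap.
5 states suffice.
        a   b  
>  s0   s1  s0 
   s1   s2  s0 
   s2   s3  s0 
   s3   s3  s4 
 * s4   s4  s4 
(> = start, * = accepting)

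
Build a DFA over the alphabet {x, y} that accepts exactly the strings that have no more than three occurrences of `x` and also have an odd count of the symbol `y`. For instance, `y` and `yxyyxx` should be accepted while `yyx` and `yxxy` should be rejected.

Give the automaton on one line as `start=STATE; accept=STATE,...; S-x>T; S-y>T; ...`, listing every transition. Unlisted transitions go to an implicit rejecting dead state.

start=s0; accept=s2,s4,s6,s8; s0-x>s1; s0-y>s2; s1-x>s3; s1-y>s4; s2-x>s4; s2-y>s0; s3-x>s5; s3-y>s6; s4-x>s6; s4-y>s1; s5-x>s7; s5-y>s8; s6-x>s8; s6-y>s3; s7-x>s7; s7-y>s7; s8-x>s7; s8-y>s5

Build one automaton per condition and run them in lockstep. The first has 5 states tracking the count of `x`s, saturating at 4; the second has 2 states tracking the count of `y`s modulo 2. A product state is a pair (one from each), accepting exactly when both do. After merging equivalent states the machine shrinks.
        x   y  
>  s0   s1  s2 
   s1   s3  s4 
 * s2   s4  s0 
   s3   s5  s6 
 * s4   s6  s1 
   s5   s7  s8 
 * s6   s8  s3 
   s7   s7  s7 
 * s8   s7  s5 
(> = start, * = accepting)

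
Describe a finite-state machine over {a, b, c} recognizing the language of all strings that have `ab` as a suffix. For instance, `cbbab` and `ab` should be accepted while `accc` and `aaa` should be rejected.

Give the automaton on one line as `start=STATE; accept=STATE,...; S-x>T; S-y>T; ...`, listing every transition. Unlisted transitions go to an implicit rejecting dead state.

start=q0; accept=q2; q0-a>q1; q0-b>q0; q0-c>q0; q1-a>q1; q1-b>q2; q1-c>q0; q2-a>q1; q2-b>q0; q2-c>q0

Let each state record the length of the longest suffix of the input read so far that is also a prefix of `ab`. q1 means the last symbol is `a`; q2 means the last 2 symbols are `ab`. Accept only at q2, where the string currently ends in `ab`.
A 3-state machine:
        a   b   c  
>  q0   q1  q0  q0 
   q1   q1  q2  q0 
 * q2   q1  q0  q0 
(> = start, * = accepting)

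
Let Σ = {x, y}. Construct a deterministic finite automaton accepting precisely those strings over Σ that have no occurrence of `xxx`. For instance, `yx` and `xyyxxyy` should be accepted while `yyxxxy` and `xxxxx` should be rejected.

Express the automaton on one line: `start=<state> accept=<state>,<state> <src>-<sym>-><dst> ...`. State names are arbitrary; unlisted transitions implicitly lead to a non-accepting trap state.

start=S0 accept=S0,S1,S2 S0-x->S1 S0-y->S0 S1-x->S2 S1-y->S0 S2-x->S3 S2-y->S0 S3-x->S3 S3-y->S3

This is the complement of 'contains `xxx`'. Use the same substring-matching states — S0 through S3 holding how much of `xxx` has just been matched — but flip the accepting set: everything except the trap S3 accepts.
With 4 states:
        x   y  
>* S0   S1  S0 
 * S1   S2  S0 
 * S2   S3  S0 
   S3   S3  S3 
(> = start, * = accepting)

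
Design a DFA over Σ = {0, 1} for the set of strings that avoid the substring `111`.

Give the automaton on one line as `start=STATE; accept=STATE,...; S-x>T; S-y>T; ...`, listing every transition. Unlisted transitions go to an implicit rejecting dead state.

Track partial matches of the forbidden pattern `111`. State q3 is a dead state reached once `111` has occurred; every other state accepts. q0 means no part of `111` is currently matched.
A 4-state machine:
        0   1  
>* q0   q0  q1 
 * q1   q0  q2 
 * q2   q0  q3 
   q3   q3  q3 
(> = start, * = accepting)

start=q0; accept=q0,q1,q2; q0-0>q0; q0-1>q1; q1-0>q0; q1-1>q2; q2-0>q0; q2-1>q3; q3-0>q3; q3-1>q3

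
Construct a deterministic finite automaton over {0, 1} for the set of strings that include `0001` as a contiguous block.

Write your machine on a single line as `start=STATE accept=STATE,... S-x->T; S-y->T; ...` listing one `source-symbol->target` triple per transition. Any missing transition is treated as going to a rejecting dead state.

start=s0; accept=s4; s0-0->s1; s0-1->s0; s1-0->s2; s1-1->s0; s2-0->s3; s2-1->s0; s3-0->s3; s3-1->s4; s4-0->s4; s4-1->s4

States s0..s3 record the length of the longest prefix of `0001` that matches the current input suffix. Reaching s4 means `0001` has been seen, and we stay there forever. Accept from s4.
A 5-state machine:
        0   1  
>  s0   s1  s0 
   s1   s2  s0 
   s2   s3  s0 
   s3   s3  s4 
 * s4   s4  s4 
(> = start, * = accepting)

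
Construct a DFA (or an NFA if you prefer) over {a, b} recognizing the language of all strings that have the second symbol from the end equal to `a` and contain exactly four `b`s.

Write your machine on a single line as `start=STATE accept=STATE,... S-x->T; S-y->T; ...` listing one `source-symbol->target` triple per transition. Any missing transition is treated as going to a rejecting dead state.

start=q0; accept=q6,q9; q0-a->q0; q0-b->q1; q1-a->q1; q1-b->q2; q2-a->q2; q2-b->q3; q3-a->q4; q3-b->q5; q4-a->q4; q4-b->q6; q5-a->q7; q5-b->q8; q6-a->q7; q6-b->q8; q7-a->q9; q7-b->q8; q8-a->q8; q8-b->q8; q9-a->q9; q9-b->q8

Run two small machines in parallel and take their product. The first has 7 states tracking the last 2 symbols read; the second has 6 states tracking the count of `b`s, saturating at 5. A product state is a pair (one from each), accepting exactly when both do. Equivalent product states are then merged.
With 10 states:
        a   b  
>  q0   q0  q1 
   q1   q1  q2 
   q2   q2  q3 
   q3   q4  q5 
   q4   q4  q6 
   q5   q7  q8 
 * q6   q7  q8 
   q7   q9  q8 
   q8   q8  q8 
 * q9   q9  q8 
(> = start, * = accepting)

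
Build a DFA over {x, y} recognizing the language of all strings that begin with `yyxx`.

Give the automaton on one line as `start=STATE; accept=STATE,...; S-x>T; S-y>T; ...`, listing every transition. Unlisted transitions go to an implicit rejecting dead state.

start=s0; accept=s4; s0-x>s5; s0-y>s1; s1-x>s5; s1-y>s2; s2-x>s3; s2-y>s5; s3-x>s4; s3-y>s5; s4-x>s4; s4-y>s4; s5-x>s5; s5-y>s5

Check the first 4 symbols one by one: s0 through s3 record how many have matched `yyxx` so far; any wrong symbol goes to the dead state s5. After all 4 match we enter the accepting sink s4.
        x   y  
>  s0   s5  s1 
   s1   s5  s2 
   s2   s3  s5 
   s3   s4  s5 
 * s4   s4  s4 
   s5   s5  s5 
(> = start, * = accepting)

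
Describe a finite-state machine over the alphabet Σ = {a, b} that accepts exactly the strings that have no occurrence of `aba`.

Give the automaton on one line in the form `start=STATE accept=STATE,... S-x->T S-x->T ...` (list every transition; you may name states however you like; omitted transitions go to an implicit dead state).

start=S0 accept=S0,S1,S2 S0-a->S1 S0-b->S0 S1-a->S1 S1-b->S2 S2-a->S3 S2-b->S0 S3-a->S3 S3-b->S3

This is the complement of 'contains `aba`'. Use the same substring-matching states — S0 through S3 holding how much of `aba` has just been matched — but flip the accepting set: everything except the trap S3 accepts.
A 4-state machine:
        a   b  
>* S0   S1  S0 
 * S1   S1  S2 
 * S2   S3  S0 
   S3   S3  S3 
(> = start, * = accepting)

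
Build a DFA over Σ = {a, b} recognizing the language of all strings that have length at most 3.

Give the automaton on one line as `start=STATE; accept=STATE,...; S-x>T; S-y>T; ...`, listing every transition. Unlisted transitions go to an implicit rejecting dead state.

We only need to distinguish lengths 0, 1, …, 3, and '>3'. Chain q0 → q1 → q2 → q3 → q4 on every symbol, with q4 looping. Accepting states: {q0, q1, q2, q3}.
        a   b  
>* q0   q1  q1 
 * q1   q2  q2 
 * q2   q3  q3 
 * q3   q4  q4 
   q4   q4  q4 
(> = start, * = accepting)

start=q0; accept=q0,q1,q2,q3; q0-a>q1; q0-b>q1; q1-a>q2; q1-b>q2; q2-a>q3; q2-b>q3; q3-a>q4; q3-b>q4; q4-a>q4; q4-b>q4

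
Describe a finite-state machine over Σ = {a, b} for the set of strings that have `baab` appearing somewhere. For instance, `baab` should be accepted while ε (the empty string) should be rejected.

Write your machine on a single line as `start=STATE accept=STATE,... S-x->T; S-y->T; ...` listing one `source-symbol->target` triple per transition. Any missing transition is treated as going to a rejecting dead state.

start=S0; accept=S4; S0-a->S0; S0-b->S1; S1-a->S2; S1-b->S1; S2-a->S3; S2-b->S1; S3-a->S0; S3-b->S4; S4-a->S4; S4-b->S4

States S0..S3 record the length of the longest prefix of `baab` that matches the current input suffix. Reaching S4 means `baab` has been seen, and we stay there forever. Accept from S4.
With 5 states:
        a   b  
>  S0   S0  S1 
   S1   S2  S1 
   S2   S3  S1 
   S3   S0  S4 
 * S4   S4  S4 
(> = start, * = accepting)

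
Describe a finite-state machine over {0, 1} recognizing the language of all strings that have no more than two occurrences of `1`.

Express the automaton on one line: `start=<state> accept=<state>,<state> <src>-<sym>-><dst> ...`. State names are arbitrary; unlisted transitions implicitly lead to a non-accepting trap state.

Only the number of `1`s matters, and only up to 3. Make a chain A → B → C → D advanced by each `1` (with D absorbing); every other symbol self-loops. The accepting set is {A, B, C}.
4 states suffice.
       0  1 
>* A   A  B 
 * B   B  C 
 * C   C  D 
   D   D  D 
(> = start, * = accepting)

start=A accept=A,B,C A-0->A A-1->B B-0->B B-1->C C-0->C C-1->D D-0->D D-1->D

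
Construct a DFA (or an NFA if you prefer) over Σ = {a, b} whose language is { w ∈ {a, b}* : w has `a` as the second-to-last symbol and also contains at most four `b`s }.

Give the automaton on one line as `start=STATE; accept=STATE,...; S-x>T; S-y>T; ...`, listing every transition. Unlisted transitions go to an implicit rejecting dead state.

Handle the two conditions separately and then intersect. One (7 states) tracks the last 2 symbols read; the other (6 states) tracks the count of `b`s, saturating at 5. Each combined state is a pair, one component from each; accept when both components accept. Equivalent product states are then merged.
With 20 states:
          a    b  
>  q0     q1   q2 
   q1     q3   q4 
   q2     q5   q6 
 * q3     q3   q4 
 * q4     q5   q6 
   q5     q7   q8 
   q6     q9  q10 
 * q7     q7   q8 
 * q8     q9  q10 
   q9    q11  q12 
   q10   q13  q14 
 * q11   q11  q12 
 * q12   q13  q14 
   q13   q15  q16 
   q14   q17  q18 
 * q15   q15  q16 
 * q16   q17  q18 
   q17   q19  q18 
   q18   q18  q18 
 * q19   q19  q18 
(> = start, * = accepting)

start=q0; accept=q3,q4,q7,q8,q11,q12,q15,q16,q19; q0-a>q1; q0-b>q2; q1-a>q3; q1-b>q4; q2-a>q5; q2-b>q6; q3-a>q3; q3-b>q4; q4-a>q5; q4-b>q6; q5-a>q7; q5-b>q8; q6-a>q9; q6-b>q10; q7-a>q7; q7-b>q8; q8-a>q9; q8-b>q10; q9-a>q11; q9-b>q12; q10-a>q13; q10-b>q14; q11-a>q11; q11-b>q12; q12-a>q13; q12-b>q14; q13-a>q15; q13-b>q16; q14-a>q17; q14-b>q18; q15-a>q15; q15-b>q16; q16-a>q17; q16-b>q18; q17-a>q19; q17-b>q18; q18-a>q18; q18-b>q18; q19-a>q19; q19-b>q18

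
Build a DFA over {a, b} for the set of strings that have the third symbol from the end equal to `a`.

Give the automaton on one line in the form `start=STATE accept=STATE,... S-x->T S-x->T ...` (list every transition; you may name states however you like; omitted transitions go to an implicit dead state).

start=q0 accept=q7,q8,q9,q10 q0-a->q1 q0-b->q2 q1-a->q3 q1-b->q4 q2-a->q5 q2-b->q6 q3-a->q7 q3-b->q8 q4-a->q9 q4-b->q10 q5-a->q11 q5-b->q12 q6-a->q13 q6-b->q14 q7-a->q7 q7-b->q8 q8-a->q9 q8-b->q10 q9-a->q11 q9-b->q12 q10-a->q13 q10-b->q14 q11-a->q7 q11-b->q8 q12-a->q9 q12-b->q10 q13-a->q11 q13-b->q12 q14-a->q13 q14-b->q14

Because acceptance depends on a position counted from the end, the machine has to buffer the most recent 3 symbols. Make each state the string of the last up-to-3 symbols read; on input `x` shift the window left and append `x`. Accept when the buffered window has length 3 and begins with `a`.
          a    b  
>  q0     q1   q2 
   q1     q3   q4 
   q2     q5   q6 
   q3     q7   q8 
   q4     q9  q10 
   q5    q11  q12 
   q6    q13  q14 
 * q7     q7   q8 
 * q8     q9  q10 
 * q9    q11  q12 
 * q10   q13  q14 
   q11    q7   q8 
   q12    q9  q10 
   q13   q11  q12 
   q14   q13  q14 
(> = start, * = accepting)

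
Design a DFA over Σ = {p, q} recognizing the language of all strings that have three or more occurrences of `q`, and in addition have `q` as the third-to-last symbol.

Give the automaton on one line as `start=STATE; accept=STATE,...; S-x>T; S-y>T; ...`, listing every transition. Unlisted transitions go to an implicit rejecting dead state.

Handle the two conditions separately and then intersect. The first has 5 states tracking the count of `q`s, saturating at 4; the second has 15 states tracking the last 3 symbols read. A product state is a pair (one from each), accepting exactly when both do. After merging equivalent states the machine shrinks.
       p  q 
>  A   A  B 
   B   C  D 
   C   C  E 
   D   F  G 
   E   F  H 
   F   I  J 
 * G   K  G 
   H   K  G 
   I   I  L 
 * J   M  H 
 * K   N  J 
   L   M  H 
   M   N  J 
 * N   I  L 
(> = start, * = accepting)

start=A; accept=G,J,K,N; A-p>A; A-q>B; B-p>C; B-q>D; C-p>C; C-q>E; D-p>F; D-q>G; E-p>F; E-q>H; F-p>I; F-q>J; G-p>K; G-q>G; H-p>K; H-q>G; I-p>I; I-q>L; J-p>M; J-q>H; K-p>N; K-q>J; L-p>M; L-q>H; M-p>N; M-q>J; N-p>I; N-q>L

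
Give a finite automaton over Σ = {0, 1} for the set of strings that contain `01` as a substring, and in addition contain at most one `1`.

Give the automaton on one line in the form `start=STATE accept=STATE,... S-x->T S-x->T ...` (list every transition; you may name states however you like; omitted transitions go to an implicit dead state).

Run two small machines in parallel and take their product. The first has 3 states tracking whether and how much of `01` has been seen; the second has 3 states tracking the count of `1`s, saturating at 2. A product state is a pair (one from each), accepting exactly when both do. Minimizing collapses redundant product states.
4 states suffice.
       0  1 
>  A   B  C 
   B   B  D 
   C   C  C 
 * D   D  C 
(> = start, * = accepting)

start=A accept=D A-0->B A-1->C B-0->B B-1->D C-0->C C-1->C D-0->D D-1->C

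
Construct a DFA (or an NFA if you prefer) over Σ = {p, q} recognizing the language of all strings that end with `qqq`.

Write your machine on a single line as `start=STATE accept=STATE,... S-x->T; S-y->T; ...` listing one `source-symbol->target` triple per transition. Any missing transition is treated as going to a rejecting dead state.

Remember how much of `qqq` the current input suffix matches. State S0 means no match yet; S1 means the last symbol is `q`; S2 means the last 2 symbols are `qq`; S3 means the last 3 symbols are `qqq`. Only S3 accepts. On a mismatch, fall back to the longest proper suffix that is still a prefix of `qqq`.
        p   q  
>  S0   S0  S1 
   S1   S0  S2 
   S2   S0  S3 
 * S3   S0  S3 
(> = start, * = accepting)

start=S0; accept=S3; S0-p->S0; S0-q->S1; S1-p->S0; S1-q->S2; S2-p->S0; S2-q->S3; S3-p->S0; S3-q->S3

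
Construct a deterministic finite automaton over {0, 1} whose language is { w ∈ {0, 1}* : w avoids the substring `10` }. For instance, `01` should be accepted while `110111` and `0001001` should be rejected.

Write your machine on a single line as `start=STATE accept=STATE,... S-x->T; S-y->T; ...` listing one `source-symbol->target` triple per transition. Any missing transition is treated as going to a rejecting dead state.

This is the complement of 'contains `10`'. Use the same substring-matching states — S0 through S2 holding how much of `10` has just been matched — but flip the accepting set: everything except the trap S2 accepts.
3 states suffice.
        0   1  
>* S0   S0  S1 
 * S1   S2  S1 
   S2   S2  S2 
(> = start, * = accepting)

start=S0; accept=S0,S1; S0-0->S0; S0-1->S1; S1-0->S2; S1-1->S1; S2-0->S2; S2-1->S2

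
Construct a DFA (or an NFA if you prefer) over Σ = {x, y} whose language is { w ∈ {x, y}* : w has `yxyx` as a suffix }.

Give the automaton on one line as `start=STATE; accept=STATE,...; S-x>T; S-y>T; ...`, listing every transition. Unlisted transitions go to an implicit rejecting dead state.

Let each state record the length of the longest suffix of the input read so far that is also a prefix of `yxyx`. B means the last symbol is `y`; C means the last 2 symbols are `yx`; D means the last 3 symbols are `yxy`; E means the last 4 symbols are `yxyx`. Accept only at E, where the string currently ends in `yxyx`.
       x  y 
>  A   A  B 
   B   C  B 
   C   A  D 
   D   E  B 
 * E   A  D 
(> = start, * = accepting)

start=A; accept=E; A-x>A; A-y>B; B-x>C; B-y>B; C-x>A; C-y>D; D-x>E; D-y>B; E-x>A; E-y>D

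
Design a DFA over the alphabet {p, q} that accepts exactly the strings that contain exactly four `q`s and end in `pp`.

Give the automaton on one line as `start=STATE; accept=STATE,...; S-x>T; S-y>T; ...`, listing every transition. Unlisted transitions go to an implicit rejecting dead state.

Build one automaton per condition and run them in lockstep. One (6 states) tracks the count of `q`s, saturating at 5; the other (3 states) tracks how much of the suffix `pp` has currently been matched. Each combined state is a pair, one component from each; accept when both components accept. Equivalent product states are then merged.
An 8-state machine:
        p   q  
>  S0   S0  S1 
   S1   S1  S2 
   S2   S2  S3 
   S3   S3  S4 
   S4   S5  S6 
   S5   S7  S6 
   S6   S6  S6 
 * S7   S7  S6 
(> = start, * = accepting)

start=S0; accept=S7; S0-p>S0; S0-q>S1; S1-p>S1; S1-q>S2; S2-p>S2; S2-q>S3; S3-p>S3; S3-q>S4; S4-p>S5; S4-q>S6; S5-p>S7; S5-q>S6; S6-p>S6; S6-q>S6; S7-p>S7; S7-q>S6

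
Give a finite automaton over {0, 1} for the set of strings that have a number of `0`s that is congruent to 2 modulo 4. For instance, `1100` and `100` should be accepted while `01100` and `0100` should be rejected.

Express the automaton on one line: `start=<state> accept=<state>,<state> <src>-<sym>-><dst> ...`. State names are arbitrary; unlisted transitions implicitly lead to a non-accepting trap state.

start=q0 accept=q2 q0-0->q1 q0-1->q0 q1-0->q2 q1-1->q1 q2-0->q3 q2-1->q2 q3-0->q0 q3-1->q3

The only thing that matters is how many `0`s have appeared, reduced mod 4. Use one state per residue: q0 for 0, …, q3 for 3. Reading `0` moves to the next residue; anything else stays put. q2 is accepting.
With 4 states:
        0   1  
>  q0   q1  q0 
   q1   q2  q1 
 * q2   q3  q2 
   q3   q0  q3 
(> = start, * = accepting)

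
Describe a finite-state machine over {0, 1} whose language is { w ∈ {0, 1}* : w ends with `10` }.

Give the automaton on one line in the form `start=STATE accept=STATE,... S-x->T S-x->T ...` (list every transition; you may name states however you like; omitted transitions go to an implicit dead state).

start=A accept=C A-0->A A-1->B B-0->C B-1->B C-0->A C-1->B

Remember how much of `10` the current input suffix matches. State A means no match yet; B means the last symbol is `1`; C means the last 2 symbols are `10`. Only C accepts. On a mismatch, fall back to the longest proper suffix that is still a prefix of `10`.
       0  1 
>  A   A  B 
   B   C  B 
 * C   A  B 
(> = start, * = accepting)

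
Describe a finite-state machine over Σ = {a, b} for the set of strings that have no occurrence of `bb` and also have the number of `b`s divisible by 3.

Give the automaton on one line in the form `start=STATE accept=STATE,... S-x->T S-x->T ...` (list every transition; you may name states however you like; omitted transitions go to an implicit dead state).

Run two small machines in parallel and take their product. The first has 3 states tracking partial matches of the forbidden pattern `bb`; the second has 3 states tracking the count of `b`s modulo 3. A product state is a pair (one from each), accepting exactly when both do.
9 states suffice.
        a   b  
>* S0   S0  S1 
   S1   S2  S3 
   S2   S2  S4 
   S3   S3  S5 
   S4   S6  S5 
   S5   S5  S7 
   S6   S6  S8 
   S7   S7  S3 
 * S8   S0  S7 
(> = start, * = accepting)

start=S0 accept=S0,S8 S0-a->S0 S0-b->S1 S1-a->S2 S1-b->S3 S2-a->S2 S2-b->S4 S3-a->S3 S3-b->S5 S4-a->S6 S4-b->S5 S5-a->S5 S5-b->S7 S6-a->S6 S6-b->S8 S7-a->S7 S7-b->S3 S8-a->S0 S8-b->S7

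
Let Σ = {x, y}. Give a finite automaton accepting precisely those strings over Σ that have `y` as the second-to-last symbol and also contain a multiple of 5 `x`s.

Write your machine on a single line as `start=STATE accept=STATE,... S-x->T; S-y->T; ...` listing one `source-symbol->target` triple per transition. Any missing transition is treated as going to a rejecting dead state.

start=s0; accept=s6,s21; s0-x->s1; s0-y->s2; s1-x->s3; s1-y->s4; s2-x->s5; s2-y->s6; s3-x->s7; s3-y->s8; s4-x->s9; s4-y->s10; s5-x->s3; s5-y->s4; s6-x->s5; s6-y->s6; s7-x->s11; s7-y->s12; s8-x->s13; s8-y->s14; s9-x->s7; s9-y->s8; s10-x->s9; s10-y->s10; s11-x->s15; s11-y->s16; s12-x->s17; s12-y->s18; s13-x->s11; s13-y->s12; s14-x->s13; s14-y->s14; s15-x->s19; s15-y->s20; s16-x->s21; s16-y->s22; s17-x->s15; s17-y->s16; s18-x->s17; s18-y->s18; s19-x->s3; s19-y->s4; s20-x->s5; s20-y->s6; s21-x->s19; s21-y->s20; s22-x->s21; s22-y->s22

Build one automaton per condition and run them in lockstep. One (7 states) tracks the last 2 symbols read; the other (5 states) tracks the count of `x`s modulo 5. Each combined state is a pair, one component from each; accept when both components accept.
A 23-state machine:
          x    y  
>  s0     s1   s2 
   s1     s3   s4 
   s2     s5   s6 
   s3     s7   s8 
   s4     s9  s10 
   s5     s3   s4 
 * s6     s5   s6 
   s7    s11  s12 
   s8    s13  s14 
   s9     s7   s8 
   s10    s9  s10 
   s11   s15  s16 
   s12   s17  s18 
   s13   s11  s12 
   s14   s13  s14 
   s15   s19  s20 
   s16   s21  s22 
   s17   s15  s16 
   s18   s17  s18 
   s19    s3   s4 
   s20    s5   s6 
 * s21   s19  s20 
   s22   s21  s22 
(> = start, * = accepting)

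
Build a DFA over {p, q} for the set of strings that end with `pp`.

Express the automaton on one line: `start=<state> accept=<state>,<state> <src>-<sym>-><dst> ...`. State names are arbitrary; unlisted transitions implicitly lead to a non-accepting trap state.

Remember how much of `pp` the current input suffix matches. State S0 means no match yet; S1 means the last symbol is `p`; S2 means the last 2 symbols are `pp`. Only S2 accepts. On a mismatch, fall back to the longest proper suffix that is still a prefix of `pp`.
        p   q  
>  S0   S1  S0 
   S1   S2  S0 
 * S2   S2  S0 
(> = start, * = accepting)

start=S0 accept=S2 S0-p->S1 S0-q->S0 S1-p->S2 S1-q->S0 S2-p->S2 S2-q->S0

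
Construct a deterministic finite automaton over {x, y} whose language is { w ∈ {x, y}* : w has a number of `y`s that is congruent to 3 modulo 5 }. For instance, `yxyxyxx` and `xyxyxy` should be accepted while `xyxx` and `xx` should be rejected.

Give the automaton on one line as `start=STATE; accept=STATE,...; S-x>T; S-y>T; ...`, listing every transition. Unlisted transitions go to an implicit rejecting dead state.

start=q0; accept=q3; q0-x>q0; q0-y>q1; q1-x>q1; q1-y>q2; q2-x>q2; q2-y>q3; q3-x>q3; q3-y>q4; q4-x>q4; q4-y>q0

The only thing that matters is how many `y`s have appeared, reduced mod 5. Use one state per residue: q0 for 0, …, q4 for 4. Reading `y` moves to the next residue; anything else stays put. q3 is accepting.
        x   y  
>  q0   q0  q1 
   q1   q1  q2 
   q2   q2  q3 
 * q3   q3  q4 
   q4   q4  q0 
(> = start, * = accepting)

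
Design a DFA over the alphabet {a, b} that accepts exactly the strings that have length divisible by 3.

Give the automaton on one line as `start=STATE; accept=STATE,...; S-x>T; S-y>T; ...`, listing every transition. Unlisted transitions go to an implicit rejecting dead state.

start=q0; accept=q0; q0-a>q1; q0-b>q1; q1-a>q2; q1-b>q2; q2-a>q0; q2-b>q0

Only the length mod 3 matters, so use a 3-cycle: from any state, every input symbol moves to the next state, wrapping q2 back to q0. Mark q0 accepting.
A 3-state machine:
        a   b  
>* q0   q1  q1 
   q1   q2  q2 
   q2   q0  q0 
(> = start, * = accepting)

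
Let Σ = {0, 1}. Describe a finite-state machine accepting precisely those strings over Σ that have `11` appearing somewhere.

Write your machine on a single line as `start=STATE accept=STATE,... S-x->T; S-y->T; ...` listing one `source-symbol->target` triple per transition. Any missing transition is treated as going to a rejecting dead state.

Track how much of `11` has been matched so far: state q0 is no progress, q2 is the absorbing accept state reached once `11` has occurred. Intermediate states record partial matches; on a mismatch, fall back to the longest reusable overlap.
A 3-state machine:
        0   1  
>  q0   q0  q1 
   q1   q0  q2 
 * q2   q2  q2 
(> = start, * = accepting)

start=q0; accept=q2; q0-0->q0; q0-1->q1; q1-0->q0; q1-1->q2; q2-0->q2; q2-1->q2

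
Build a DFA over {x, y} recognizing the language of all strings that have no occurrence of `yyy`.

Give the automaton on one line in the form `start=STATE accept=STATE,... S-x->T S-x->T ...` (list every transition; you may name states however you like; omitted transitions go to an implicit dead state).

This is the complement of 'contains `yyy`'. Use the same substring-matching states — q0 through q3 holding how much of `yyy` has just been matched — but flip the accepting set: everything except the trap q3 accepts.
        x   y  
>* q0   q0  q1 
 * q1   q0  q2 
 * q2   q0  q3 
   q3   q3  q3 
(> = start, * = accepting)

start=q0 accept=q0,q1,q2 q0-x->q0 q0-y->q1 q1-x->q0 q1-y->q2 q2-x->q0 q2-y->q3 q3-x->q3 q3-y->q3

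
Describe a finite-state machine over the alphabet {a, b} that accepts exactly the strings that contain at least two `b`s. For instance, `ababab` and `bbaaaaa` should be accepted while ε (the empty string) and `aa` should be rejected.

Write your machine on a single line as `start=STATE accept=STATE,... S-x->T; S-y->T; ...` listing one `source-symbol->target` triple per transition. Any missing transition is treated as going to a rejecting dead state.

Only the number of `b`s matters, and only up to 3. Make a chain S0 → S1 → S2 → S3 advanced by each `b` (with S3 absorbing); every other symbol self-loops. The accepting set is {S2, S3}.
4 states suffice.
        a   b  
>  S0   S0  S1 
   S1   S1  S2 
 * S2   S2  S3 
 * S3   S3  S3 
(> = start, * = accepting)

start=S0; accept=S2,S3; S0-a->S0; S0-b->S1; S1-a->S1; S1-b->S2; S2-a->S2; S2-b->S3; S3-a->S3; S3-b->S3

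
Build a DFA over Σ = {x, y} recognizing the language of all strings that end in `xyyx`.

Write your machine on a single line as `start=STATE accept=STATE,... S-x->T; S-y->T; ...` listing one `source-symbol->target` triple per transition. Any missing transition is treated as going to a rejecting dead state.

start=S0; accept=S4; S0-x->S1; S0-y->S0; S1-x->S1; S1-y->S2; S2-x->S1; S2-y->S3; S3-x->S4; S3-y->S0; S4-x->S1; S4-y->S2

Let each state record the length of the longest suffix of the input read so far that is also a prefix of `xyyx`. S1 means the last symbol is `x`; S2 means the last 2 symbols are `xy`; S3 means the last 3 symbols are `xyy`; S4 means the last 4 symbols are `xyyx`. Accept only at S4, where the string currently ends in `xyyx`.
5 states suffice.
        x   y  
>  S0   S1  S0 
   S1   S1  S2 
   S2   S1  S3 
   S3   S4  S0 
 * S4   S1  S2 
(> = start, * = accepting)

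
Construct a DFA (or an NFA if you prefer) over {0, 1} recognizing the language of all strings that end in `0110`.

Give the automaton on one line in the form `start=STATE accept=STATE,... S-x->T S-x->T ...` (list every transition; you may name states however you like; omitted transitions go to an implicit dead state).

start=S0 accept=S4 S0-0->S1 S0-1->S0 S1-0->S1 S1-1->S2 S2-0->S1 S2-1->S3 S3-0->S4 S3-1->S0 S4-0->S1 S4-1->S2

Remember how much of `0110` the current input suffix matches. State S0 means no match yet; S1 means the last symbol is `0`; S2 means the last 2 symbols are `01`; S3 means the last 3 symbols are `011`; S4 means the last 4 symbols are `0110`. Only S4 accepts. On a mismatch, fall back to the longest proper suffix that is still a prefix of `0110`.
5 states suffice.
        0   1  
>  S0   S1  S0 
   S1   S1  S2 
   S2   S1  S3 
   S3   S4  S0 
 * S4   S1  S2 
(> = start, * = accepting)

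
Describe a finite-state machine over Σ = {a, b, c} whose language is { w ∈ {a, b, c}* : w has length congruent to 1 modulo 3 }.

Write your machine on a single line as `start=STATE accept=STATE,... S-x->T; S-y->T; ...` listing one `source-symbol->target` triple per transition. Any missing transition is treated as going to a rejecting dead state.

start=q0; accept=q1; q0-a->q1; q0-b->q1; q0-c->q1; q1-a->q2; q1-b->q2; q1-c->q2; q2-a->q0; q2-b->q0; q2-c->q0

Only the length mod 3 matters, so use a 3-cycle: from any state, every input symbol moves to the next state, wrapping q2 back to q0. Mark q1 accepting.
A 3-state machine:
        a   b   c  
>  q0   q1  q1  q1 
 * q1   q2  q2  q2 
   q2   q0  q0  q0 
(> = start, * = accepting)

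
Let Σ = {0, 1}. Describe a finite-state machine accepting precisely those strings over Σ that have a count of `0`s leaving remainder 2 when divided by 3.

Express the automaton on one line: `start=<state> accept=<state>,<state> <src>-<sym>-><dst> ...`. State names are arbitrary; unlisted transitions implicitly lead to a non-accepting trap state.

start=q0 accept=q2 q0-0->q1 q0-1->q0 q1-0->q2 q1-1->q1 q2-0->q0 q2-1->q2

The only thing that matters is how many `0`s have appeared, reduced mod 3. Use one state per residue: q0 for 0, …, q2 for 2. Reading `0` moves to the next residue; anything else stays put. q2 is accepting.
With 3 states:
        0   1  
>  q0   q1  q0 
   q1   q2  q1 
 * q2   q0  q2 
(> = start, * = accepting)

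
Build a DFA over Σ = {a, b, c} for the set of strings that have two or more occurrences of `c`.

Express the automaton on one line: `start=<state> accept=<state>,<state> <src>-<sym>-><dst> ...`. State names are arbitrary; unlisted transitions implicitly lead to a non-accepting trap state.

start=q0 accept=q2,q3 q0-a->q0 q0-b->q0 q0-c->q1 q1-a->q1 q1-b->q1 q1-c->q2 q2-a->q2 q2-b->q2 q2-c->q3 q3-a->q3 q3-b->q3 q3-c->q3

Count `c`s, saturating at 3: states q0 through q2 mean 0 through 2 `c`s seen; q3 means more than 2. Each `c` increments (capped at q3); other symbols loop. Accept from {q2, q3}.
With 4 states:
        a   b   c  
>  q0   q0  q0  q1 
   q1   q1  q1  q2 
 * q2   q2  q2  q3 
 * q3   q3  q3  q3 
(> = start, * = accepting)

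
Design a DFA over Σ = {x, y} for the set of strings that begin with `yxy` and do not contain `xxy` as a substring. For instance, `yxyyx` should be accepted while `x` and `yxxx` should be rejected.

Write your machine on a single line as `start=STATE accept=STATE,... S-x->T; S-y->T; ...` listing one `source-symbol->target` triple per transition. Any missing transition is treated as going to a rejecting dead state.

Handle the two conditions separately and then intersect. The first has 5 states tracking whether the input so far still matches the prefix `yxy`; the second has 4 states tracking partial matches of the forbidden pattern `xxy`. A product state is a pair (one from each), accepting exactly when both do.
An 11-state machine:
       x  y 
>  A   B  C 
   B   D  E 
   C   F  E 
   D   D  G 
   E   B  E 
   F   D  H 
   G   G  G 
 * H   I  H 
 * I   J  H 
 * J   J  K 
   K   K  K 
(> = start, * = accepting)

start=A; accept=H,I,J; A-x->B; A-y->C; B-x->D; B-y->E; C-x->F; C-y->E; D-x->D; D-y->G; E-x->B; E-y->E; F-x->D; F-y->H; G-x->G; G-y->G; H-x->I; H-y->H; I-x->J; I-y->H; J-x->J; J-y->K; K-x->K; K-y->K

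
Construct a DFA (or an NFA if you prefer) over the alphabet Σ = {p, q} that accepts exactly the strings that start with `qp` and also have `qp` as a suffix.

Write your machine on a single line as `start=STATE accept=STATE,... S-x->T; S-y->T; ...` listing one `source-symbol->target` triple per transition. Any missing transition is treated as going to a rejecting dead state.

Build one automaton per condition and run them in lockstep. One (4 states) tracks whether the input so far still matches the prefix `qp`; the other (3 states) tracks how much of the suffix `qp` has currently been matched. Each combined state is a pair, one component from each; accept when both components accept. After merging equivalent states the machine shrinks.
        p   q  
>  s0   s1  s2 
   s1   s1  s1 
   s2   s3  s1 
 * s3   s4  s5 
   s4   s4  s5 
   s5   s3  s5 
(> = start, * = accepting)

start=s0; accept=s3; s0-p->s1; s0-q->s2; s1-p->s1; s1-q->s1; s2-p->s3; s2-q->s1; s3-p->s4; s3-q->s5; s4-p->s4; s4-q->s5; s5-p->s3; s5-q->s5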